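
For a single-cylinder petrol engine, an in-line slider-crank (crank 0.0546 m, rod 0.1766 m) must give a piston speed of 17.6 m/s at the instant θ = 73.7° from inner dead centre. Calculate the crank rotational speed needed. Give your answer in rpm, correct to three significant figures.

For an in-line slider-crank, |v_piston| = rω|sinθ|·[1 + r cosθ/√(L² − r² sin²θ)].
With r = 0.0546 m, L = 0.1766 m, θ = 73.7°: the bracketed kinematic factor |dx/dθ| = 0.057167 m.
ω = v/|dx/dθ| = 17.6/0.057167 = 307.87 rad/s.
N = 60ω/(2π) = 2939.9 rpm.

2940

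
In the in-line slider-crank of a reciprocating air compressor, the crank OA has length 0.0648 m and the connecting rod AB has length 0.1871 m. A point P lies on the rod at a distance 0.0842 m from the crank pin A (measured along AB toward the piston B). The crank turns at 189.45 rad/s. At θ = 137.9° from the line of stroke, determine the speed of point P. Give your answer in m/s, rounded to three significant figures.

ω = 189.4 rad/s.  Crank-pin speed |V_A| = rω = 12.276 m/s, perpendicular to OA.
Rod angle: sinφ = −(r/L) sinθ ⇒ φ = -13.426°; ω_rod = −rω cosθ/√(L²−r²sin²θ) = +50.052 rad/s.
V_P = V_A + ω_rod × AP, with AP = 0.0842 m along the rod.
Components: V_Px = −rω sinθ − a·ω_rod·sinφ = -7.2518 m/s;  V_Py = rω cosθ + a·ω_rod·cosφ = -5.0096 m/s.
|V_P| = √(V_Px² + V_Py²) = 8.8139 m/s.

8.81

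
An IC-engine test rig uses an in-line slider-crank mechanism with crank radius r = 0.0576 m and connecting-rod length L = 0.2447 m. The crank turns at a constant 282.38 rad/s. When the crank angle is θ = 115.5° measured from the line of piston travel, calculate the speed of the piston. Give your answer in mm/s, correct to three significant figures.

ω = 282.4 rad/s
For an in-line slider-crank, x = r cosθ + √(L² − r² sin²θ), so v = −rω sinθ·[1 + r cosθ/√(L² − r² sin²θ)].
With r = 0.0576 m, L = 0.2447 m, θ = 115.5°: √(L² − r² sin²θ) = 0.23911 m.
v = −0.0576·282.4·0.90259·[1 + 0.0576·-0.43051/0.23911] = -13.158 m/s.
|v| = 13.158 m/s = 13158 mm/s.

13200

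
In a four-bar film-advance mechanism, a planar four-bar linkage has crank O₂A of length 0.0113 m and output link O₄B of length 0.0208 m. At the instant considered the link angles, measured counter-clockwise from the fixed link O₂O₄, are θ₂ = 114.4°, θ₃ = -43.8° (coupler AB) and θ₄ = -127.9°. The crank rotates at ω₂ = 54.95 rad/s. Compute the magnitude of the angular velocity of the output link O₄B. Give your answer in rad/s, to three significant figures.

11.1

ω₂ = 54.95 rad/s
Differentiating the loop-closure r₂e^{iθ₂}+r₃e^{iθ₃}=r₁+r₄e^{iθ₄} gives r₂ω₂e^{iθ₂}+r₃ω₃e^{iθ₃}=r₄ω₄e^{iθ₄}.
Eliminating the other unknown: ω₄ = r₂ω₂ sin(θ₂−θ₃) / [r₄ sin(θ₄−θ₃)].
Numerator sine = +0.37137; denominator sine = -0.99470.
Result = 0.0113·54.95·(+0.37137) / (0.0208·(-0.99470)) = -11.145 rad/s; magnitude 11.145 rad/s.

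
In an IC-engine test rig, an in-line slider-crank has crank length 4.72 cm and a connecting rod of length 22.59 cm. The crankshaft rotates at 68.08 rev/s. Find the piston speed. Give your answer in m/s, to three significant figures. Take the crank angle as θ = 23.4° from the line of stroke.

ω = 2π·68.1 = 427.8 rad/s
For an in-line slider-crank, x = r cosθ + √(L² − r² sin²θ), so v = −rω sinθ·[1 + r cosθ/√(L² − r² sin²θ)].
With r = 0.0472 m, L = 0.2259 m, θ = 23.4°: √(L² − r² sin²θ) = 0.22512 m.
v = −0.0472·427.8·0.39715·[1 + 0.0472·0.91775/0.22512] = -9.5614 m/s.
|v| = 9.5614 m/s.

9.56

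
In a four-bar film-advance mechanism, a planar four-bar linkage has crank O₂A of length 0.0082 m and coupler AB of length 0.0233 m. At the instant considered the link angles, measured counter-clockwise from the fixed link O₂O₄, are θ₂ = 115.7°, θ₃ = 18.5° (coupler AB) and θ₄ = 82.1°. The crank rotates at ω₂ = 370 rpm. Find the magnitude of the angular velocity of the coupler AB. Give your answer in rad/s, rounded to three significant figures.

ω₂ = 38.75 rad/s (from 370 rpm).
Differentiating the loop-closure r₂e^{iθ₂}+r₃e^{iθ₃}=r₁+r₄e^{iθ₄} gives r₂ω₂e^{iθ₂}+r₃ω₃e^{iθ₃}=r₄ω₄e^{iθ₄}.
Eliminating the other unknown: ω₃ = r₂ω₂ sin(θ₄−θ₂) / [r₃ sin(θ₃−θ₄)].
Numerator sine = -0.55339; denominator sine = -0.89571.
Result = 0.0082·38.75·(-0.55339) / (0.0233·(-0.89571)) = +8.4247 rad/s; magnitude 8.4247 rad/s.

8.42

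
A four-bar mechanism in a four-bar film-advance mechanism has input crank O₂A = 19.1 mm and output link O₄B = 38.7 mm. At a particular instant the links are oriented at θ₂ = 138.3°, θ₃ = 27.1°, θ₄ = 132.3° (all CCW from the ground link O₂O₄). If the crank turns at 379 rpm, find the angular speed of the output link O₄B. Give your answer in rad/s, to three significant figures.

18.9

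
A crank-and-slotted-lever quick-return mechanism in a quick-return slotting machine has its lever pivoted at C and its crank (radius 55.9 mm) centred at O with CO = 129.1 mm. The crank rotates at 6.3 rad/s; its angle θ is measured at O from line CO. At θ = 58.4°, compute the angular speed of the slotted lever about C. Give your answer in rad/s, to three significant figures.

1.59

ω = 6.3 rad/s
Crank pin A relative to C: A = (d + r cosθ, r sinθ); lever angle φ = atan2(r sinθ, d + r cosθ).
Differentiating tanφ: φ̇ = rω(d cosθ + r)/(d² + r² + 2dr cosθ).
d² + r² + 2dr cosθ = |CA|² = 0.0273545 m²;  d cosθ + r = +0.12355 m.
|ω_lever| = |0.0559·6.3·+0.12355| / 0.0273545 = 1.5906 rad/s.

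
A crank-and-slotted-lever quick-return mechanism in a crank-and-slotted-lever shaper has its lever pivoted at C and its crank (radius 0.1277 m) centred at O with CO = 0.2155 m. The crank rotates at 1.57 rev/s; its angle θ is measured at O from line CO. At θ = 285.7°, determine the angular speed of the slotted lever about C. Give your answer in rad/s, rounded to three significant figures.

ω = 9.865 rad/s (from 1.57 rev/s).
Crank pin A relative to C: A = (d + r cosθ, r sinθ); lever angle φ = atan2(r sinθ, d + r cosθ).
Differentiating tanφ: φ̇ = rω(d cosθ + r)/(d² + r² + 2dr cosθ).
d² + r² + 2dr cosθ = |CA|² = 0.077641 m²;  d cosθ + r = +0.18601 m.
|ω_lever| = |0.1277·9.865·+0.18601| / 0.077641 = 3.018 rad/s.

3.02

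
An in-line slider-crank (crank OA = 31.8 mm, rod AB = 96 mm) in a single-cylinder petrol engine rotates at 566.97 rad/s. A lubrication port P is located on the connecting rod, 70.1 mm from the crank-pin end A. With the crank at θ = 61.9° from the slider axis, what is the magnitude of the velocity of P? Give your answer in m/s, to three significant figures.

17.9

ω = 567 rad/s.  Crank-pin speed |V_A| = rω = 18.03 m/s, perpendicular to OA.
Rod angle: sinφ = −(r/L) sinθ ⇒ φ = -16.990°; ω_rod = −rω cosθ/√(L²−r²sin²θ) = -92.497 rad/s.
V_P = V_A + ω_rod × AP, with AP = 0.0701 m along the rod.
Components: V_Px = −rω sinθ − a·ω_rod·sinφ = -17.799 m/s;  V_Py = rω cosθ + a·ω_rod·cosφ = +2.2911 m/s.
|V_P| = √(V_Px² + V_Py²) = 17.946 m/s.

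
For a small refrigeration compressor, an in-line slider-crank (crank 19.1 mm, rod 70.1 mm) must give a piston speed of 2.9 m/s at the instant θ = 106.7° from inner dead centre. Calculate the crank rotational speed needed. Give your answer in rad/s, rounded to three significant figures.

173

For an in-line slider-crank, |v_piston| = rω|sinθ|·[1 + r cosθ/√(L² − r² sin²θ)].
With r = 0.0191 m, L = 0.0701 m, θ = 106.7°: the bracketed kinematic factor |dx/dθ| = 0.016811 m.
ω = v/|dx/dθ| = 2.9/0.016811 = 172.51 rad/s.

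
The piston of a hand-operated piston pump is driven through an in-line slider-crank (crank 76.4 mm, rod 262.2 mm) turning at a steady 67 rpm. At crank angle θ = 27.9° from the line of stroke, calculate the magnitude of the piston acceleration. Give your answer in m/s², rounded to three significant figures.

3.96

ω = 2π·67/60 = 7.016 rad/s
x(θ) = r cosθ + √(L² − r² sin²θ); with ω constant, a = ω²·d²x/dθ².
d²x/dθ² = −r cosθ − r²(cos2θ)/√u − r⁴ sin²2θ/(4u^{3/2}),  u = L² − r² sin²θ = 0.0674708 m².
Substituting r = 0.0764 m, L = 0.2622 m, θ = 27.9°: d²x/dθ² = -0.080483 m.
a = ω²·d²x/dθ² = (7.016)²·(-0.080483) = -3.962 m/s²;  |a| = 3.962 m/s².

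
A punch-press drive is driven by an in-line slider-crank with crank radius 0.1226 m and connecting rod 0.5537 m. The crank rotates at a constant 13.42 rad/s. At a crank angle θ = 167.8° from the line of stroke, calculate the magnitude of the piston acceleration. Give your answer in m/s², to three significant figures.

17.1

ω = 13.42 rad/s
x(θ) = r cosθ + √(L² − r² sin²θ); with ω constant, a = ω²·d²x/dθ².
d²x/dθ² = −r cosθ − r²(cos2θ)/√u − r⁴ sin²2θ/(4u^{3/2}),  u = L² − r² sin²θ = 0.305912 m².
Substituting r = 0.1226 m, L = 0.5537 m, θ = 167.8°: d²x/dθ² = +0.095026 m.
a = ω²·d²x/dθ² = (13.42)²·(+0.095026) = +17.114 m/s²;  |a| = 17.114 m/s².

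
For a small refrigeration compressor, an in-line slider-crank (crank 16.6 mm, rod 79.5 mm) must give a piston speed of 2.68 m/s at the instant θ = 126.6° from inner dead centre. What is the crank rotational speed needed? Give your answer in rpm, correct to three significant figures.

2200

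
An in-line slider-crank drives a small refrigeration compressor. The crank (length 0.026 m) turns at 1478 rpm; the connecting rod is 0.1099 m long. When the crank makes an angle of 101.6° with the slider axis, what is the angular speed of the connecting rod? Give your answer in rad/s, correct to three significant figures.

7.57

ω = 154.8 rad/s (converted from 1478 rpm).
The rod makes angle φ with the slider axis where L sinφ = r sinθ; differentiating, L cosφ·φ̇ = r ω cosθ.
L cosφ = √(L² − r² sin²θ) = 0.10691 m.
|ω_rod| = r ω |cosθ| / √(L² − r² sin²θ) = 0.026·154.8·0.20108/0.10691 = 7.5689 rad/s.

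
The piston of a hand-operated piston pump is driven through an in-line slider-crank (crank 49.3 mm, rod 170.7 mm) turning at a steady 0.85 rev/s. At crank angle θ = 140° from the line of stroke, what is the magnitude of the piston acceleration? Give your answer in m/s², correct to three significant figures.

ω = 2π·0.85 = 5.341 rad/s
x(θ) = r cosθ + √(L² − r² sin²θ); with ω constant, a = ω²·d²x/dθ².
d²x/dθ² = −r cosθ − r²(cos2θ)/√u − r⁴ sin²2θ/(4u^{3/2}),  u = L² − r² sin²θ = 0.0281343 m².
Substituting r = 0.0493 m, L = 0.1707 m, θ = 140°: d²x/dθ² = +0.034946 m.
a = ω²·d²x/dθ² = (5.341)²·(+0.034946) = +0.99678 m/s²;  |a| = 0.99678 m/s².

0.997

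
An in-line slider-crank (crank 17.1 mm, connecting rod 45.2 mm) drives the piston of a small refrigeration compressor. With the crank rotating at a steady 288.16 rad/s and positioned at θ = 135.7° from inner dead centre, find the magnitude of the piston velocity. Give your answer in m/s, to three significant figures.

ω = 288.2 rad/s
For an in-line slider-crank, x = r cosθ + √(L² − r² sin²θ), so v = −rω sinθ·[1 + r cosθ/√(L² − r² sin²θ)].
With r = 0.0171 m, L = 0.0452 m, θ = 135.7°: √(L² − r² sin²θ) = 0.043594 m.
v = −0.0171·288.2·0.69842·[1 + 0.0171·-0.71569/0.043594] = -2.4753 m/s.
|v| = 2.4753 m/s.

2.48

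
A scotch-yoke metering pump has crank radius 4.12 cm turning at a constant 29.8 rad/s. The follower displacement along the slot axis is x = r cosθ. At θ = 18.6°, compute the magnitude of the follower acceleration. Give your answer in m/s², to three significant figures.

ω = 29.8 rad/s
x = r cosθ ⇒ ẍ = −rω² cosθ (ω constant).
|a| = rω²|cosθ| = 0.0412·(29.8)²·|cos 18.6°| = 34.676 m/s².

34.7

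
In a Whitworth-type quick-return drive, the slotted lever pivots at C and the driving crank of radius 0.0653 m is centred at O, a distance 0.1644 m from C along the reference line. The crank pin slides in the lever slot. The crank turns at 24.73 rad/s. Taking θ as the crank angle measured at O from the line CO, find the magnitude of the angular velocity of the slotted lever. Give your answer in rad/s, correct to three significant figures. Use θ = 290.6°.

5.12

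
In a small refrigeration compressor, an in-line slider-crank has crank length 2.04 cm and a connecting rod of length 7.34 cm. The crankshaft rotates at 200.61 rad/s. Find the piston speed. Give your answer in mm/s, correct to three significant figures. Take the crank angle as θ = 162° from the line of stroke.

ω = 200.6 rad/s
For an in-line slider-crank, x = r cosθ + √(L² − r² sin²θ), so v = −rω sinθ·[1 + r cosθ/√(L² − r² sin²θ)].
With r = 0.0204 m, L = 0.0734 m, θ = 162°: √(L² − r² sin²θ) = 0.073129 m.
v = −0.0204·200.6·0.30902·[1 + 0.0204·-0.95106/0.073129] = -0.92912 m/s.
|v| = 0.92912 m/s = 929.12 mm/s.

929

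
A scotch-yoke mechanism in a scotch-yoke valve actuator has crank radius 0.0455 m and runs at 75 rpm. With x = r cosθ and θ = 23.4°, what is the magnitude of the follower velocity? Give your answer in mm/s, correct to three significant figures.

ω = 7.854 rad/s (from 75 rpm).
x = r cosθ ⇒ ẋ = −rω sinθ.
|v| = rω|sinθ| = 0.0455·7.854·|sin 23.4°| = 0.14192 m/s = 141.92 mm/s.

142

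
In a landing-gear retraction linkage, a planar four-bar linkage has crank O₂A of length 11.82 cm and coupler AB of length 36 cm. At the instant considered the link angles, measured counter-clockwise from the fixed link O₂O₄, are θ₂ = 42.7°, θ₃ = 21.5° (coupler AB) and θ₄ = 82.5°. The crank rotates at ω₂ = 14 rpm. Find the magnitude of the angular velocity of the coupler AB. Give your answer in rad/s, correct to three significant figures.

ω₂ = 1.466 rad/s (from 14 rpm).
Differentiating the loop-closure r₂e^{iθ₂}+r₃e^{iθ₃}=r₁+r₄e^{iθ₄} gives r₂ω₂e^{iθ₂}+r₃ω₃e^{iθ₃}=r₄ω₄e^{iθ₄}.
Eliminating the other unknown: ω₃ = r₂ω₂ sin(θ₄−θ₂) / [r₃ sin(θ₃−θ₄)].
Numerator sine = +0.64011; denominator sine = -0.87462.
Result = 0.1182·1.466·(+0.64011) / (0.36·(-0.87462)) = -0.3523 rad/s; magnitude 0.3523 rad/s.

0.352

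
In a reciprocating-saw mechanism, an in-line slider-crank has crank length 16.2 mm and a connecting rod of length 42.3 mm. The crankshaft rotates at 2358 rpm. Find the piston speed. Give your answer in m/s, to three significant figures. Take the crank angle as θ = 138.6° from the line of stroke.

ω = 2π·2358/60 = 246.9 rad/s
For an in-line slider-crank, x = r cosθ + √(L² − r² sin²θ), so v = −rω sinθ·[1 + r cosθ/√(L² − r² sin²θ)].
With r = 0.0162 m, L = 0.0423 m, θ = 138.6°: √(L² − r² sin²θ) = 0.040921 m.
v = −0.0162·246.9·0.66131·[1 + 0.0162·-0.75011/0.040921] = -1.8598 m/s.
|v| = 1.8598 m/s.

1.86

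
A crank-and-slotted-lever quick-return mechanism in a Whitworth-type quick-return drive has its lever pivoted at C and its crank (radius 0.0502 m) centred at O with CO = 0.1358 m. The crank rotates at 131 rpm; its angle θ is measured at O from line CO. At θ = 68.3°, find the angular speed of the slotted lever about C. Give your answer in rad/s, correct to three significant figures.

2.66

ω = 13.72 rad/s (from 131 rpm).
Crank pin A relative to C: A = (d + r cosθ, r sinθ); lever angle φ = atan2(r sinθ, d + r cosθ).
Differentiating tanφ: φ̇ = rω(d cosθ + r)/(d² + r² + 2dr cosθ).
d² + r² + 2dr cosθ = |CA|² = 0.0260029 m²;  d cosθ + r = +0.10041 m.
|ω_lever| = |0.0502·13.72·+0.10041| / 0.0260029 = 2.6593 rad/s.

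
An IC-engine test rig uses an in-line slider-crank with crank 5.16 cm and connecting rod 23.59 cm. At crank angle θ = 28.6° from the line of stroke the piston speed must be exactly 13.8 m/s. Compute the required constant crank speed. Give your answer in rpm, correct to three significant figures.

4470

For an in-line slider-crank, |v_piston| = rω|sinθ|·[1 + r cosθ/√(L² − r² sin²θ)].
With r = 0.0516 m, L = 0.2359 m, θ = 28.6°: the bracketed kinematic factor |dx/dθ| = 0.02947 m.
ω = v/|dx/dθ| = 13.8/0.02947 = 468.27 rad/s.
N = 60ω/(2π) = 4471.6 rpm.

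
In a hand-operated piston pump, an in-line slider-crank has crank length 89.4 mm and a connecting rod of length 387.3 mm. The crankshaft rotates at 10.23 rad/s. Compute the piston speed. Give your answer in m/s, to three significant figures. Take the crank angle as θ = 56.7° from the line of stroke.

0.863

ω = 10.23 rad/s
For an in-line slider-crank, x = r cosθ + √(L² − r² sin²θ), so v = −rω sinθ·[1 + r cosθ/√(L² − r² sin²θ)].
With r = 0.0894 m, L = 0.3873 m, θ = 56.7°: √(L² − r² sin²θ) = 0.38002 m.
v = −0.0894·10.23·0.83581·[1 + 0.0894·0.54902/0.38002] = -0.86312 m/s.
|v| = 0.86312 m/s.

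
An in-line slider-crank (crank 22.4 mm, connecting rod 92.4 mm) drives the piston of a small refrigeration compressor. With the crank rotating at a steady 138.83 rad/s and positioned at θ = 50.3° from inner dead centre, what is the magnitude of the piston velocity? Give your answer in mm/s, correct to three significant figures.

ω = 138.8 rad/s
For an in-line slider-crank, x = r cosθ + √(L² − r² sin²θ), so v = −rω sinθ·[1 + r cosθ/√(L² − r² sin²θ)].
With r = 0.0224 m, L = 0.0924 m, θ = 50.3°: √(L² − r² sin²θ) = 0.090778 m.
v = −0.0224·138.8·0.76940·[1 + 0.0224·0.63877/0.090778] = -2.7698 m/s.
|v| = 2.7698 m/s = 2769.8 mm/s.

2770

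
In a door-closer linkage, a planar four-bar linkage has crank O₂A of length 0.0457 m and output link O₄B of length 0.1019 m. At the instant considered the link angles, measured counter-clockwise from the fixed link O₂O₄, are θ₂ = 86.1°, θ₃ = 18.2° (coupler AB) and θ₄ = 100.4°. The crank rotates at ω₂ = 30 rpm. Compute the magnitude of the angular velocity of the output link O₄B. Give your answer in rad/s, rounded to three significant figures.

1.32

ω₂ = 3.142 rad/s (from 30 rpm).
Differentiating the loop-closure r₂e^{iθ₂}+r₃e^{iθ₃}=r₁+r₄e^{iθ₄} gives r₂ω₂e^{iθ₂}+r₃ω₃e^{iθ₃}=r₄ω₄e^{iθ₄}.
Eliminating the other unknown: ω₄ = r₂ω₂ sin(θ₂−θ₃) / [r₄ sin(θ₄−θ₃)].
Numerator sine = +0.92653; denominator sine = +0.99075.
Result = 0.0457·3.142·(+0.92653) / (0.1019·(+0.99075)) = +1.3176 rad/s; magnitude 1.3176 rad/s.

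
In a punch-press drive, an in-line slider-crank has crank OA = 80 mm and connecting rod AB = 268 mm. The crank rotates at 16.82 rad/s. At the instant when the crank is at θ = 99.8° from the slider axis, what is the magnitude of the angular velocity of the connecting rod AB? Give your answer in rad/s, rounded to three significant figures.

0.894

ω = 16.82 rad/s
The rod makes angle φ with the slider axis where L sinφ = r sinθ; differentiating, L cosφ·φ̇ = r ω cosθ.
L cosφ = √(L² − r² sin²θ) = 0.25614 m.
|ω_rod| = r ω |cosθ| / √(L² − r² sin²θ) = 0.08·16.82·0.17021/0.25614 = 0.89416 rad/s.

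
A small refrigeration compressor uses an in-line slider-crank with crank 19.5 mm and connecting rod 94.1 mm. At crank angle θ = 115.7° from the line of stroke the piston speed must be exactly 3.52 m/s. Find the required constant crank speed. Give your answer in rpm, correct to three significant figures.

2110

For an in-line slider-crank, |v_piston| = rω|sinθ|·[1 + r cosθ/√(L² − r² sin²θ)].
With r = 0.0195 m, L = 0.0941 m, θ = 115.7°: the bracketed kinematic factor |dx/dθ| = 0.015964 m.
ω = v/|dx/dθ| = 3.52/0.015964 = 220.5 rad/s.
N = 60ω/(2π) = 2105.6 rpm.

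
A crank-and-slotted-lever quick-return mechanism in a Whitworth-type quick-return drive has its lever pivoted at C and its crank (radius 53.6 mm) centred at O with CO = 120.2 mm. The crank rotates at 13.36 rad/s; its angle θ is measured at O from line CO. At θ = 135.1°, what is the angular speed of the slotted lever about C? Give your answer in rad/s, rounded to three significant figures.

2.76

ω = 13.36 rad/s
Crank pin A relative to C: A = (d + r cosθ, r sinθ); lever angle φ = atan2(r sinθ, d + r cosθ).
Differentiating tanφ: φ̇ = rω(d cosθ + r)/(d² + r² + 2dr cosθ).
d² + r² + 2dr cosθ = |CA|² = 0.00819373 m²;  d cosθ + r = -0.031542 m.
|ω_lever| = |0.0536·13.36·-0.031542| / 0.00819373 = 2.7567 rad/s.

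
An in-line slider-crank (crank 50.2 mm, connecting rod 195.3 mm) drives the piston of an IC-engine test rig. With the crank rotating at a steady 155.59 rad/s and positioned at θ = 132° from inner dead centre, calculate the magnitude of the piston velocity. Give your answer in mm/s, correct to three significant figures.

4790

ω = 155.6 rad/s
For an in-line slider-crank, x = r cosθ + √(L² − r² sin²θ), so v = −rω sinθ·[1 + r cosθ/√(L² − r² sin²θ)].
With r = 0.0502 m, L = 0.1953 m, θ = 132°: √(L² − r² sin²θ) = 0.1917 m.
v = −0.0502·155.6·0.74314·[1 + 0.0502·-0.66913/0.1917] = -4.7874 m/s.
|v| = 4.7874 m/s = 4787.4 mm/s.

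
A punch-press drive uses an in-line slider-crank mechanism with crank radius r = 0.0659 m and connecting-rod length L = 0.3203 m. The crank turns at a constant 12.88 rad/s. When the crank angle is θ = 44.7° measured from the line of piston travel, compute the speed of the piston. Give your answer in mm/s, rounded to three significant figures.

685

ω = 12.88 rad/s
For an in-line slider-crank, x = r cosθ + √(L² − r² sin²θ), so v = −rω sinθ·[1 + r cosθ/√(L² − r² sin²θ)].
With r = 0.0659 m, L = 0.3203 m, θ = 44.7°: √(L² − r² sin²θ) = 0.31693 m.
v = −0.0659·12.88·0.70339·[1 + 0.0659·0.71080/0.31693] = -0.68528 m/s.
|v| = 0.68528 m/s = 685.28 mm/s.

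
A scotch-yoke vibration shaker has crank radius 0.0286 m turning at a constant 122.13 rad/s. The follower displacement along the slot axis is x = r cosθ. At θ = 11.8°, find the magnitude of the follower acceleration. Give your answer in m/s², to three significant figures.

ω = 122.1 rad/s
x = r cosθ ⇒ ẍ = −rω² cosθ (ω constant).
|a| = rω²|cosθ| = 0.0286·(122.1)²·|cos 11.8°| = 417.58 m/s².

418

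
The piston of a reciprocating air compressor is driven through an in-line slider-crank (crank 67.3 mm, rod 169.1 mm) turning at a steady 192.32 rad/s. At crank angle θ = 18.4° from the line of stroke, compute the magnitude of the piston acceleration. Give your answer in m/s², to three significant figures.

ω = 192.3 rad/s
x(θ) = r cosθ + √(L² − r² sin²θ); with ω constant, a = ω²·d²x/dθ².
d²x/dθ² = −r cosθ − r²(cos2θ)/√u − r⁴ sin²2θ/(4u^{3/2}),  u = L² − r² sin²θ = 0.0281435 m².
Substituting r = 0.0673 m, L = 0.1691 m, θ = 18.4°: d²x/dθ² = -0.085868 m.
a = ω²·d²x/dθ² = (192.3)²·(-0.085868) = -3176 m/s²;  |a| = 3176 m/s².

3180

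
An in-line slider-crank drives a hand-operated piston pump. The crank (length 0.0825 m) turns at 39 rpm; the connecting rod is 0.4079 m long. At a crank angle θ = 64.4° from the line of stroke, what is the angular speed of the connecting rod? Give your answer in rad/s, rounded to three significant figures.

0.363

ω = 4.084 rad/s (converted from 39 rpm).
The rod makes angle φ with the slider axis where L sinφ = r sinθ; differentiating, L cosφ·φ̇ = r ω cosθ.
L cosφ = √(L² − r² sin²θ) = 0.40106 m.
|ω_rod| = r ω |cosθ| / √(L² − r² sin²θ) = 0.0825·4.084·0.43209/0.40106 = 0.363 rad/s.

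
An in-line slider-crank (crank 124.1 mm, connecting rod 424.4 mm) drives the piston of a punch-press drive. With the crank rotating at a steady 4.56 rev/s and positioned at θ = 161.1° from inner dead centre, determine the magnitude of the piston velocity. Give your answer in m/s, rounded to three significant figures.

0.832

ω = 2π·4.56 = 28.65 rad/s
For an in-line slider-crank, x = r cosθ + √(L² − r² sin²θ), so v = −rω sinθ·[1 + r cosθ/√(L² − r² sin²θ)].
With r = 0.1241 m, L = 0.4244 m, θ = 161.1°: √(L² − r² sin²θ) = 0.42249 m.
v = −0.1241·28.65·0.32392·[1 + 0.1241·-0.94609/0.42249] = -0.83167 m/s.
|v| = 0.83167 m/s.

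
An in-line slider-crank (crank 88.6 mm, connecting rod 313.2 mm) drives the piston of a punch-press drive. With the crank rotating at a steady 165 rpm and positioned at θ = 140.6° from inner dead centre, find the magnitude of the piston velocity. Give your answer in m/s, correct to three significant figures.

0.756

ω = 2π·165/60 = 17.28 rad/s
For an in-line slider-crank, x = r cosθ + √(L² − r² sin²θ), so v = −rω sinθ·[1 + r cosθ/√(L² − r² sin²θ)].
With r = 0.0886 m, L = 0.3132 m, θ = 140.6°: √(L² − r² sin²θ) = 0.30811 m.
v = −0.0886·17.28·0.63473·[1 + 0.0886·-0.77273/0.30811] = -0.75579 m/s.
|v| = 0.75579 m/s.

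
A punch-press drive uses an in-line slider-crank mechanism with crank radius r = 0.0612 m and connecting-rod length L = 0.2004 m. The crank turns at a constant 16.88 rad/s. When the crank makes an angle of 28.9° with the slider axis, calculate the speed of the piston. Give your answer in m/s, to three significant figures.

0.634

ω = 16.88 rad/s
For an in-line slider-crank, x = r cosθ + √(L² − r² sin²θ), so v = −rω sinθ·[1 + r cosθ/√(L² − r² sin²θ)].
With r = 0.0612 m, L = 0.2004 m, θ = 28.9°: √(L² − r² sin²θ) = 0.19821 m.
v = −0.0612·16.88·0.48328·[1 + 0.0612·0.87546/0.19821] = -0.63422 m/s.
|v| = 0.63422 m/s.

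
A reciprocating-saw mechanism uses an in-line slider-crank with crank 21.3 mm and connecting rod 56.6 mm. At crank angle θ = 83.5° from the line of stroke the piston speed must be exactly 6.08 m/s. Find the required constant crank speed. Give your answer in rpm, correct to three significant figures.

2620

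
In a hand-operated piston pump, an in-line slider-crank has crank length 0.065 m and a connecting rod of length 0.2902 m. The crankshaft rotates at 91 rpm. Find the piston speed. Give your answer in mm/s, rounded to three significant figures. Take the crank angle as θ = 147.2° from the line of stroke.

ω = 2π·91/60 = 9.529 rad/s
For an in-line slider-crank, x = r cosθ + √(L² − r² sin²θ), so v = −rω sinθ·[1 + r cosθ/√(L² − r² sin²θ)].
With r = 0.065 m, L = 0.2902 m, θ = 147.2°: √(L² − r² sin²θ) = 0.28806 m.
v = −0.065·9.529·0.54171·[1 + 0.065·-0.84057/0.28806] = -0.2719 m/s.
|v| = 0.2719 m/s = 271.9 mm/s.

272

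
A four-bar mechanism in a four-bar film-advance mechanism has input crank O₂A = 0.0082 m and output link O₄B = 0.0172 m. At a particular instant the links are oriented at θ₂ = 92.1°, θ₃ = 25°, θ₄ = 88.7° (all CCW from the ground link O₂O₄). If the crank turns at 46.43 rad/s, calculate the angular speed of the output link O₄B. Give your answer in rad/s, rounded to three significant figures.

22.7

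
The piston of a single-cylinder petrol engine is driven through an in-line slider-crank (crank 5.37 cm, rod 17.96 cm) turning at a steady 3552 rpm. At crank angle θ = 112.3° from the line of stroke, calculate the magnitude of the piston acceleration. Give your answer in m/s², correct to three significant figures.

4440

ω = 2π·3552/60 = 372 rad/s
x(θ) = r cosθ + √(L² − r² sin²θ); with ω constant, a = ω²·d²x/dθ².
d²x/dθ² = −r cosθ − r²(cos2θ)/√u − r⁴ sin²2θ/(4u^{3/2}),  u = L² − r² sin²θ = 0.0297877 m².
Substituting r = 0.0537 m, L = 0.1796 m, θ = 112.3°: d²x/dθ² = +0.032074 m.
a = ω²·d²x/dθ² = (372)²·(+0.032074) = +4437.7 m/s²;  |a| = 4437.7 m/s².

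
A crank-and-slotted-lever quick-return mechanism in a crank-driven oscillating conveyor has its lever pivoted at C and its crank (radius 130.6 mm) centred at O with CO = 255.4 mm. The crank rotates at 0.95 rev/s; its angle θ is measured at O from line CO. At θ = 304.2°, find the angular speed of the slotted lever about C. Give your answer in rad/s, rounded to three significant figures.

ω = 5.969 rad/s (from 0.95 rev/s).
Crank pin A relative to C: A = (d + r cosθ, r sinθ); lever angle φ = atan2(r sinθ, d + r cosθ).
Differentiating tanφ: φ̇ = rω(d cosθ + r)/(d² + r² + 2dr cosθ).
d² + r² + 2dr cosθ = |CA|² = 0.119782 m²;  d cosθ + r = +0.27416 m.
|ω_lever| = |0.1306·5.969·+0.27416| / 0.119782 = 1.7842 rad/s.

1.78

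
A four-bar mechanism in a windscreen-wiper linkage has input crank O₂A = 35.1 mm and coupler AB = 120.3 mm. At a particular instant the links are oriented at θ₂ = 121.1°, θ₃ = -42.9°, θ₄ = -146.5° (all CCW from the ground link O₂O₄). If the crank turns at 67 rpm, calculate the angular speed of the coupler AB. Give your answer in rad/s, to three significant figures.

ω₂ = 7.016 rad/s (from 67 rpm).
Differentiating the loop-closure r₂e^{iθ₂}+r₃e^{iθ₃}=r₁+r₄e^{iθ₄} gives r₂ω₂e^{iθ₂}+r₃ω₃e^{iθ₃}=r₄ω₄e^{iθ₄}.
Eliminating the other unknown: ω₃ = r₂ω₂ sin(θ₄−θ₂) / [r₃ sin(θ₃−θ₄)].
Numerator sine = +0.99912; denominator sine = +0.97196.
Result = 0.0351·7.016·(+0.99912) / (0.1203·(+0.97196)) = +2.1043 rad/s; magnitude 2.1043 rad/s.

2.10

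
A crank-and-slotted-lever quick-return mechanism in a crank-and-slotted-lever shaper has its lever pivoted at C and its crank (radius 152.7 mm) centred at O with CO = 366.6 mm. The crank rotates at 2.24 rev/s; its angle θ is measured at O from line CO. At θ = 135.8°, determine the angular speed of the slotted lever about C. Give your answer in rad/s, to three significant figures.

ω = 14.07 rad/s (from 2.24 rev/s).
Crank pin A relative to C: A = (d + r cosθ, r sinθ); lever angle φ = atan2(r sinθ, d + r cosθ).
Differentiating tanφ: φ̇ = rω(d cosθ + r)/(d² + r² + 2dr cosθ).
d² + r² + 2dr cosθ = |CA|² = 0.0774478 m²;  d cosθ + r = -0.11012 m.
|ω_lever| = |0.1527·14.07·-0.11012| / 0.0774478 = 3.0558 rad/s.

3.06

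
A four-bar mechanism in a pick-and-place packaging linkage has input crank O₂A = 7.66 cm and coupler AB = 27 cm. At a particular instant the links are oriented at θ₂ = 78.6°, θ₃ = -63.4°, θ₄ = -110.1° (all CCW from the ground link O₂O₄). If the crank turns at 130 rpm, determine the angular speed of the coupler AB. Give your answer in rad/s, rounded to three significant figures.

ω₂ = 13.61 rad/s (from 130 rpm).
Differentiating the loop-closure r₂e^{iθ₂}+r₃e^{iθ₃}=r₁+r₄e^{iθ₄} gives r₂ω₂e^{iθ₂}+r₃ω₃e^{iθ₃}=r₄ω₄e^{iθ₄}.
Eliminating the other unknown: ω₃ = r₂ω₂ sin(θ₄−θ₂) / [r₃ sin(θ₃−θ₄)].
Numerator sine = +0.15126; denominator sine = +0.72777.
Result = 0.0766·13.61·(+0.15126) / (0.27·(+0.72777)) = +0.80273 rad/s; magnitude 0.80273 rad/s.

0.803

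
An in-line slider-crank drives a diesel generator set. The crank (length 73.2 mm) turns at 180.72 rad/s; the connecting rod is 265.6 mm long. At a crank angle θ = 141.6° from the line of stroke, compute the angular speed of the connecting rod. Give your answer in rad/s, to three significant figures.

39.6

ω = 180.7 rad/s
The rod makes angle φ with the slider axis where L sinφ = r sinθ; differentiating, L cosφ·φ̇ = r ω cosθ.
L cosφ = √(L² − r² sin²θ) = 0.26168 m.
|ω_rod| = r ω |cosθ| / √(L² − r² sin²θ) = 0.0732·180.7·0.78369/0.26168 = 39.618 rad/s.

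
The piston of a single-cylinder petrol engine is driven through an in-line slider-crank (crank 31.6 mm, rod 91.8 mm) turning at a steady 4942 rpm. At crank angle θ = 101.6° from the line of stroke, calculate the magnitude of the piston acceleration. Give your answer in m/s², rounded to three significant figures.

4530

ω = 2π·4942/60 = 517.5 rad/s
x(θ) = r cosθ + √(L² − r² sin²θ); with ω constant, a = ω²·d²x/dθ².
d²x/dθ² = −r cosθ − r²(cos2θ)/√u − r⁴ sin²2θ/(4u^{3/2}),  u = L² − r² sin²θ = 0.00746905 m².
Substituting r = 0.0316 m, L = 0.0918 m, θ = 101.6°: d²x/dθ² = +0.016914 m.
a = ω²·d²x/dθ² = (517.5)²·(+0.016914) = +4530.1 m/s²;  |a| = 4530.1 m/s².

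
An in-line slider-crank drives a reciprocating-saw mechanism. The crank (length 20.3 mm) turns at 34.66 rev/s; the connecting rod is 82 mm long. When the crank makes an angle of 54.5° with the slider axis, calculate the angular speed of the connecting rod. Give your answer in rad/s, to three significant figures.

32.0

ω = 217.8 rad/s (converted from 34.66 rev/s).
The rod makes angle φ with the slider axis where L sinφ = r sinθ; differentiating, L cosφ·φ̇ = r ω cosθ.
L cosφ = √(L² − r² sin²θ) = 0.080317 m.
|ω_rod| = r ω |cosθ| / √(L² − r² sin²θ) = 0.0203·217.8·0.58070/0.080317 = 31.963 rad/s.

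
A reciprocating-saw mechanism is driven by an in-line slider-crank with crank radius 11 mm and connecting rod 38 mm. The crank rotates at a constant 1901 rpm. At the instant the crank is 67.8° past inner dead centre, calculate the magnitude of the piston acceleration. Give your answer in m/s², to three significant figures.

ω = 2π·1901/60 = 199.1 rad/s
x(θ) = r cosθ + √(L² − r² sin²θ); with ω constant, a = ω²·d²x/dθ².
d²x/dθ² = −r cosθ − r²(cos2θ)/√u − r⁴ sin²2θ/(4u^{3/2}),  u = L² − r² sin²θ = 0.00134027 m².
Substituting r = 0.011 m, L = 0.038 m, θ = 67.8°: d²x/dθ² = -0.0018313 m.
a = ω²·d²x/dθ² = (199.1)²·(-0.0018313) = -72.576 m/s²;  |a| = 72.576 m/s².

72.6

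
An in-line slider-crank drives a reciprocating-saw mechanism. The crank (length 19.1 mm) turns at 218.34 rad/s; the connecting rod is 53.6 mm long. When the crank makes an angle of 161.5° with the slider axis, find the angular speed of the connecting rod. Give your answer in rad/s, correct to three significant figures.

ω = 218.3 rad/s
The rod makes angle φ with the slider axis where L sinφ = r sinθ; differentiating, L cosφ·φ̇ = r ω cosθ.
L cosφ = √(L² − r² sin²θ) = 0.053256 m.
|ω_rod| = r ω |cosθ| / √(L² − r² sin²θ) = 0.0191·218.3·0.94832/0.053256 = 74.26 rad/s.

74.3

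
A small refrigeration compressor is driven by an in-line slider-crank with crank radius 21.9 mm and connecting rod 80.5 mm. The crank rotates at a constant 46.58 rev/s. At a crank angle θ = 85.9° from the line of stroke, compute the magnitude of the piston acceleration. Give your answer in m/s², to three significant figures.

390

ω = 2π·46.6 = 292.7 rad/s
x(θ) = r cosθ + √(L² − r² sin²θ); with ω constant, a = ω²·d²x/dθ².
d²x/dθ² = −r cosθ − r²(cos2θ)/√u − r⁴ sin²2θ/(4u^{3/2}),  u = L² − r² sin²θ = 0.00600309 m².
Substituting r = 0.0219 m, L = 0.0805 m, θ = 85.9°: d²x/dθ² = +0.0045585 m.
a = ω²·d²x/dθ² = (292.7)²·(+0.0045585) = +390.47 m/s²;  |a| = 390.47 m/s².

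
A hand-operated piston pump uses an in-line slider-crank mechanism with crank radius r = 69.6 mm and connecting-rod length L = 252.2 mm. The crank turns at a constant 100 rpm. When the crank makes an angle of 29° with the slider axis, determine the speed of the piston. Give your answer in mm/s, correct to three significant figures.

439

ω = 2π·100/60 = 10.47 rad/s
For an in-line slider-crank, x = r cosθ + √(L² − r² sin²θ), so v = −rω sinθ·[1 + r cosθ/√(L² − r² sin²θ)].
With r = 0.0696 m, L = 0.2522 m, θ = 29°: √(L² − r² sin²θ) = 0.24993 m.
v = −0.0696·10.47·0.48481·[1 + 0.0696·0.87462/0.24993] = -0.43942 m/s.
|v| = 0.43942 m/s = 439.42 mm/s.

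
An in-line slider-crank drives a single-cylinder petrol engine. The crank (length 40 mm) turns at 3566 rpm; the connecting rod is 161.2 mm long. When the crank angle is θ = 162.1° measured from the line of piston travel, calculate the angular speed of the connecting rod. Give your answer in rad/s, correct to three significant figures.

88.4

ω = 373.4 rad/s (converted from 3566 rpm).
The rod makes angle φ with the slider axis where L sinφ = r sinθ; differentiating, L cosφ·φ̇ = r ω cosθ.
L cosφ = √(L² − r² sin²θ) = 0.16073 m.
|ω_rod| = r ω |cosθ| / √(L² − r² sin²θ) = 0.04·373.4·0.95159/0.16073 = 88.435 rad/s.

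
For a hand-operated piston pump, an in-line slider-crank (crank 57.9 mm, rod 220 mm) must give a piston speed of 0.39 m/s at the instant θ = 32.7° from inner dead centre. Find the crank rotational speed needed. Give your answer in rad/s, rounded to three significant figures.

For an in-line slider-crank, |v_piston| = rω|sinθ|·[1 + r cosθ/√(L² − r² sin²θ)].
With r = 0.0579 m, L = 0.22 m, θ = 32.7°: the bracketed kinematic factor |dx/dθ| = 0.038279 m.
ω = v/|dx/dθ| = 0.39/0.038279 = 10.188 rad/s.

10.2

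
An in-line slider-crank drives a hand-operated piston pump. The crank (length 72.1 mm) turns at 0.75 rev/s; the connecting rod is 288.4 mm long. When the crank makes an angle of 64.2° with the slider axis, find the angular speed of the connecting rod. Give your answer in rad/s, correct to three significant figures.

0.526

ω = 4.712 rad/s (converted from 0.75 rev/s).
The rod makes angle φ with the slider axis where L sinφ = r sinθ; differentiating, L cosφ·φ̇ = r ω cosθ.
L cosφ = √(L² − r² sin²θ) = 0.281 m.
|ω_rod| = r ω |cosθ| / √(L² − r² sin²θ) = 0.0721·4.712·0.43523/0.281 = 0.52625 rad/s.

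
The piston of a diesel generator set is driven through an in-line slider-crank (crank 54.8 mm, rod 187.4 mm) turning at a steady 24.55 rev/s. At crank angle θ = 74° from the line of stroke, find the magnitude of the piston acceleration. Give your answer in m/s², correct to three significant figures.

25.1

ω = 2π·24.6 = 154.3 rad/s
x(θ) = r cosθ + √(L² − r² sin²θ); with ω constant, a = ω²·d²x/dθ².
d²x/dθ² = −r cosθ − r²(cos2θ)/√u − r⁴ sin²2θ/(4u^{3/2}),  u = L² − r² sin²θ = 0.0323439 m².
Substituting r = 0.0548 m, L = 0.1874 m, θ = 74°: d²x/dθ² = -0.001053 m.
a = ω²·d²x/dθ² = (154.3)²·(-0.001053) = -25.056 m/s²;  |a| = 25.056 m/s².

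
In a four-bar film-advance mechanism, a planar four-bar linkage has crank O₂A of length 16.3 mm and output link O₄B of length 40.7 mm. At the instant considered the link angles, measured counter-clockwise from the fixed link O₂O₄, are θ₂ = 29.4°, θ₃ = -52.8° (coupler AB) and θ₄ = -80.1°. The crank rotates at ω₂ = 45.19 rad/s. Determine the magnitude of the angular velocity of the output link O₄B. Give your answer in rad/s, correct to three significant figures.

ω₂ = 45.19 rad/s
Differentiating the loop-closure r₂e^{iθ₂}+r₃e^{iθ₃}=r₁+r₄e^{iθ₄} gives r₂ω₂e^{iθ₂}+r₃ω₃e^{iθ₃}=r₄ω₄e^{iθ₄}.
Eliminating the other unknown: ω₄ = r₂ω₂ sin(θ₂−θ₃) / [r₄ sin(θ₄−θ₃)].
Numerator sine = +0.99075; denominator sine = -0.45865.
Result = 0.0163·45.19·(+0.99075) / (0.0407·(-0.45865)) = -39.095 rad/s; magnitude 39.095 rad/s.

39.1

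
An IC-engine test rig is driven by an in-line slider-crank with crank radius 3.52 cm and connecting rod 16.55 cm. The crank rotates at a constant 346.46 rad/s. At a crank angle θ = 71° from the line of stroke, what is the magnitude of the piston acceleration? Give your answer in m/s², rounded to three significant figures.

ω = 346.5 rad/s
x(θ) = r cosθ + √(L² − r² sin²θ); with ω constant, a = ω²·d²x/dθ².
d²x/dθ² = −r cosθ − r²(cos2θ)/√u − r⁴ sin²2θ/(4u^{3/2}),  u = L² − r² sin²θ = 0.0262825 m².
Substituting r = 0.0352 m, L = 0.1655 m, θ = 71°: d²x/dθ² = -0.0054715 m.
a = ω²·d²x/dθ² = (346.5)²·(-0.0054715) = -656.77 m/s²;  |a| = 656.77 m/s².

657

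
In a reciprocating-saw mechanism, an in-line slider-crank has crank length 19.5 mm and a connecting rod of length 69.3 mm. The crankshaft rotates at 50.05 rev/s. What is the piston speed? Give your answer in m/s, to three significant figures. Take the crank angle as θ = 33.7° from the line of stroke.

4.21

ω = 2π·50 = 314.5 rad/s
For an in-line slider-crank, x = r cosθ + √(L² − r² sin²θ), so v = −rω sinθ·[1 + r cosθ/√(L² − r² sin²θ)].
With r = 0.0195 m, L = 0.0693 m, θ = 33.7°: √(L² − r² sin²θ) = 0.06845 m.
v = −0.0195·314.5·0.55484·[1 + 0.0195·0.83195/0.06845] = -4.2088 m/s.
|v| = 4.2088 m/s.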